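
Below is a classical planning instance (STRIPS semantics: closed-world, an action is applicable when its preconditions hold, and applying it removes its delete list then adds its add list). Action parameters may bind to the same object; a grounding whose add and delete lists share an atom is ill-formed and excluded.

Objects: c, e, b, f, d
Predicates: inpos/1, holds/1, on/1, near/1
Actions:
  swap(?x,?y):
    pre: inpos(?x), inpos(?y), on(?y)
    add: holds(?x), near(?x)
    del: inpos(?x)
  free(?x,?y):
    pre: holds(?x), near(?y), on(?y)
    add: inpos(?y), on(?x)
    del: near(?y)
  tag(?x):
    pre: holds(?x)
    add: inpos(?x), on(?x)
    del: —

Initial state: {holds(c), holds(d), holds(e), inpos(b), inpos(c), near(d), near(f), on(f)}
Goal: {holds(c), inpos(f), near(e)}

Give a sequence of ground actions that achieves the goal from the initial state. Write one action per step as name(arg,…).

1. free(c,f)  →  {holds(c), holds(d), holds(e), inpos(b), inpos(c), inpos(f), near(d), on(c), on(f)}
2. tag(e)  →  {holds(c), holds(d), holds(e), inpos(b), inpos(c), inpos(e), inpos(f), near(d), on(c), on(e), on(f)}
3. swap(e,c)  →  {holds(c), holds(d), holds(e), inpos(b), inpos(c), inpos(f), near(d), near(e), on(c), on(e), on(f)}

free(c,f); tag(e); swap(e,c)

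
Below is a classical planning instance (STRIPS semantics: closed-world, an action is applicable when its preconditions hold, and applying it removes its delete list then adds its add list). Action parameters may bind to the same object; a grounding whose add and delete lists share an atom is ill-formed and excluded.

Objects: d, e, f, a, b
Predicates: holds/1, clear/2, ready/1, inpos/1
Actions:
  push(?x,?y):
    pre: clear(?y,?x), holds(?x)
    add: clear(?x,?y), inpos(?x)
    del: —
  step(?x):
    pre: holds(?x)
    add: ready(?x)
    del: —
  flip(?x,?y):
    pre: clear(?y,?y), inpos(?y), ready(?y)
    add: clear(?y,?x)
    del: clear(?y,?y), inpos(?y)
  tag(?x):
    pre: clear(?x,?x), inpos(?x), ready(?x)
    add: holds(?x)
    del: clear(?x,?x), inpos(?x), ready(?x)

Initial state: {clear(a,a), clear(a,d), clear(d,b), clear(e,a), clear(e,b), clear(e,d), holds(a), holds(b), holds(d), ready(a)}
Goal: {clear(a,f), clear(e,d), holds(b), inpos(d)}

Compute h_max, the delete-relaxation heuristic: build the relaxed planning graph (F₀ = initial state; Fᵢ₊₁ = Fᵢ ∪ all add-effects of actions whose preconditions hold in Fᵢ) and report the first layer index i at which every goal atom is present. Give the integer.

2

F0 = init (10 atoms)
F1 = F0 ∪ {clear(a,e), clear(b,d), clear(b,e), clear(d,a), clear(d,e), inpos(a), inpos(b), inpos(d), ready(b), ready(d)}  (20 atoms)
F2 = F1 ∪ {clear(a,b), clear(a,f)}  (22 atoms)
goal ⊆ F2  ⇒  h_max = 2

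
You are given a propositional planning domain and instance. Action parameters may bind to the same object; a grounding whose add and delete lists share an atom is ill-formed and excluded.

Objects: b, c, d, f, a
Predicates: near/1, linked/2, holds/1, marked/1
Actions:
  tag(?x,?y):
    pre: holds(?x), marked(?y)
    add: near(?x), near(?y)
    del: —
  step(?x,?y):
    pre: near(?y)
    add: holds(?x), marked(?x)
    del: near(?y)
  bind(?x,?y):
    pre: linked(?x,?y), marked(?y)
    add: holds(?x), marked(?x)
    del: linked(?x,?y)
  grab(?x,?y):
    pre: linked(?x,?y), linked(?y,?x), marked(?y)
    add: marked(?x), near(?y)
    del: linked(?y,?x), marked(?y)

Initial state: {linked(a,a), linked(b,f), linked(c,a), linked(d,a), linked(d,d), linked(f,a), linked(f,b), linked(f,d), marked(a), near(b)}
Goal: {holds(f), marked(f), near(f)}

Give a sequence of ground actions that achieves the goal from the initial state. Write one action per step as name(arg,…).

step(f,b); tag(f,f)

1. step(f,b)  →  {holds(f), linked(a,a), linked(b,f), linked(c,a), linked(d,a), linked(d,d), linked(f,a), linked(f,b), linked(f,d), marked(a), marked(f)}
2. tag(f,f)  →  {holds(f), linked(a,a), linked(b,f), linked(c,a), linked(d,a), linked(d,d), linked(f,a), linked(f,b), linked(f,d), marked(a), marked(f), near(f)}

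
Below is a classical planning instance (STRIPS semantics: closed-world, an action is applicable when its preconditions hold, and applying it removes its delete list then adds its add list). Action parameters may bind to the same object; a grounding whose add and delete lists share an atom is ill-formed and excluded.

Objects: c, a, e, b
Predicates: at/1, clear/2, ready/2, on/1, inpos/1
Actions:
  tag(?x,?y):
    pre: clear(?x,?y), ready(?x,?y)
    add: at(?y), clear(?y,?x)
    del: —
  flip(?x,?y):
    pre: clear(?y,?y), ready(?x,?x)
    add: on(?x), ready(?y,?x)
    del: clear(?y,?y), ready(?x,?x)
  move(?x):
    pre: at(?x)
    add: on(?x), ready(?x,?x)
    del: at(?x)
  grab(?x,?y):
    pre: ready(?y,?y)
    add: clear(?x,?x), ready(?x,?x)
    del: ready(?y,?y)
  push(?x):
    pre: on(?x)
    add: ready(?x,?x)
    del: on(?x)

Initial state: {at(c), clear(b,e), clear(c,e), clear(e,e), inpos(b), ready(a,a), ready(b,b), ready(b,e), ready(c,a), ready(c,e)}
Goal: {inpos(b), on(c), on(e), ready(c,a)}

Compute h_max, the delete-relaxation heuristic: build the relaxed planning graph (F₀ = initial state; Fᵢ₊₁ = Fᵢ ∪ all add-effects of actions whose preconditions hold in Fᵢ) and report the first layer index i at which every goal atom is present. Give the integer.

F0 = init (10 atoms)
F1 = F0 ∪ {at(e), clear(a,a), clear(b,b), clear(c,c), clear(e,b), clear(e,c), on(a), on(b), on(c), ready(c,c), ready(e,a), ready(e,b), ready(e,e)}  (23 atoms)
F2 = F1 ∪ {at(a), at(b), on(e), ready(a,b), ready(a,c), ready(a,e), ready(b,a), ready(b,c), ready(c,b), ready(e,c)}  (33 atoms)
goal ⊆ F2  ⇒  h_max = 2

2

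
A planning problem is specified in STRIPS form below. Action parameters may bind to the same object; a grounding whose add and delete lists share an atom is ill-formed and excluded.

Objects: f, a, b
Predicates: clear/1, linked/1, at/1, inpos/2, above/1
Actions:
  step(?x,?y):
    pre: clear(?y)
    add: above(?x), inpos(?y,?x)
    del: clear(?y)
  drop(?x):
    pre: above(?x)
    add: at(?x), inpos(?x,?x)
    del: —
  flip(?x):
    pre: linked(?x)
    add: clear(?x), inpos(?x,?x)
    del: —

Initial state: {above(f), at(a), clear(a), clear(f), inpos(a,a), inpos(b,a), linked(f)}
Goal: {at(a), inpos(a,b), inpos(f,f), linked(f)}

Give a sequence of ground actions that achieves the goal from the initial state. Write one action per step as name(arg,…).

step(f,f); step(b,a)

1. step(f,f)  →  {above(f), at(a), clear(a), inpos(a,a), inpos(b,a), inpos(f,f), linked(f)}
2. step(b,a)  →  {above(b), above(f), at(a), inpos(a,a), inpos(a,b), inpos(b,a), inpos(f,f), linked(f)}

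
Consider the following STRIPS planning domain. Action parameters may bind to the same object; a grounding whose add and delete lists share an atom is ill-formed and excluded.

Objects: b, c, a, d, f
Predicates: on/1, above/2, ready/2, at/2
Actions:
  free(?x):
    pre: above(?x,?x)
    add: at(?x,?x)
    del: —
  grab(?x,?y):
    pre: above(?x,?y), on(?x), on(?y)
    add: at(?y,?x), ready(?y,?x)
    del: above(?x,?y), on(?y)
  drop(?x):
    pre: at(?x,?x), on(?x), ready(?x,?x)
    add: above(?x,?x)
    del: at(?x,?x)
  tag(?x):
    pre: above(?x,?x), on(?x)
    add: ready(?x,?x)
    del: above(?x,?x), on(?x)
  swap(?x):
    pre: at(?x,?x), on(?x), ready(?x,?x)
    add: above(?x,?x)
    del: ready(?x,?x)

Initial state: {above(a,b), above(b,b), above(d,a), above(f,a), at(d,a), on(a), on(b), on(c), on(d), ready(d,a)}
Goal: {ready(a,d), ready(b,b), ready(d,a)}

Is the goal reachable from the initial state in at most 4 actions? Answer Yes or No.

Yes

1. grab(b,b)  →  {above(a,b), above(d,a), above(f,a), at(b,b), at(d,a), on(a), on(c), on(d), ready(b,b), ready(d,a)}
2. grab(d,a)  →  {above(a,b), above(f,a), at(a,d), at(b,b), at(d,a), on(c), on(d), ready(a,d), ready(b,b), ready(d,a)}
optimal plan length = 2; 2 ≤ 4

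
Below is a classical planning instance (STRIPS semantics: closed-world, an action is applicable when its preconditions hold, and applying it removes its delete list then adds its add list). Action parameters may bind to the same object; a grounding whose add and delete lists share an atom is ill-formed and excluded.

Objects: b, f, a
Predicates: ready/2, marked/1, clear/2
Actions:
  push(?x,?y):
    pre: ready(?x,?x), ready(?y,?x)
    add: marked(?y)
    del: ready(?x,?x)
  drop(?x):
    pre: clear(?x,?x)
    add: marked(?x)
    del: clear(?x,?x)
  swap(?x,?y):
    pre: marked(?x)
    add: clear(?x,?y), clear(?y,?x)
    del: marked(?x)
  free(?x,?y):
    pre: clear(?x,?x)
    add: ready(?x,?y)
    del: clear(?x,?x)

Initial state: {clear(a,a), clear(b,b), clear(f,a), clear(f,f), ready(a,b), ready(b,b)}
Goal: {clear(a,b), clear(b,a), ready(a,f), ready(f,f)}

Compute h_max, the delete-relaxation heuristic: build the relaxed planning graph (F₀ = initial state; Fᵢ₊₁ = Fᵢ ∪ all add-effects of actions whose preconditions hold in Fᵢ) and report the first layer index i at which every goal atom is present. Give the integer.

F0 = init (6 atoms)
F1 = F0 ∪ {marked(a), marked(b), marked(f), ready(a,a), ready(a,f), ready(b,a), ready(b,f), ready(f,a), ready(f,b), ready(f,f)}  (16 atoms)
F2 = F1 ∪ {clear(a,b), clear(a,f), clear(b,a), clear(b,f), clear(f,b)}  (21 atoms)
goal ⊆ F2  ⇒  h_max = 2

2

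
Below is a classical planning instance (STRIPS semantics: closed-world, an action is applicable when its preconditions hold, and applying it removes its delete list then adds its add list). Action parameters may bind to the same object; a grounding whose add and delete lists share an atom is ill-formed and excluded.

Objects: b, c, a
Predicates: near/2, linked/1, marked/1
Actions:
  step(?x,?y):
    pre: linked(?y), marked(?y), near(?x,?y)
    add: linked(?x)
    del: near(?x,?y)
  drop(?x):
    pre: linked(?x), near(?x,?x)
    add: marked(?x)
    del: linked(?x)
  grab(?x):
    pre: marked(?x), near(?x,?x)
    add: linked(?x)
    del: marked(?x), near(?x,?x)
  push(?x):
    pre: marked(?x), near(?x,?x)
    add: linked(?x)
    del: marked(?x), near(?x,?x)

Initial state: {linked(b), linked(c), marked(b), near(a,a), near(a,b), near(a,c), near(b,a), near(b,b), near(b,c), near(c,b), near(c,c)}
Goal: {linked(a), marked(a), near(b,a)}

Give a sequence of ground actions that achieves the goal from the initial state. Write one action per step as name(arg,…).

1. step(a,b)  →  {linked(a), linked(b), linked(c), marked(b), near(a,a), near(a,c), near(b,a), near(b,b), near(b,c), near(c,b), near(c,c)}
2. drop(c)  →  {linked(a), linked(b), marked(b), marked(c), near(a,a), near(a,c), near(b,a), near(b,b), near(b,c), near(c,b), near(c,c)}
3. step(c,b)  →  {linked(a), linked(b), linked(c), marked(b), marked(c), near(a,a), near(a,c), near(b,a), near(b,b), near(b,c), near(c,c)}
4. drop(a)  →  {linked(b), linked(c), marked(a), marked(b), marked(c), near(a,a), near(a,c), near(b,a), near(b,b), near(b,c), near(c,c)}
5. step(a,c)  →  {linked(a), linked(b), linked(c), marked(a), marked(b), marked(c), near(a,a), near(b,a), near(b,b), near(b,c), near(c,c)}

step(a,b); drop(c); step(c,b); drop(a); step(a,c)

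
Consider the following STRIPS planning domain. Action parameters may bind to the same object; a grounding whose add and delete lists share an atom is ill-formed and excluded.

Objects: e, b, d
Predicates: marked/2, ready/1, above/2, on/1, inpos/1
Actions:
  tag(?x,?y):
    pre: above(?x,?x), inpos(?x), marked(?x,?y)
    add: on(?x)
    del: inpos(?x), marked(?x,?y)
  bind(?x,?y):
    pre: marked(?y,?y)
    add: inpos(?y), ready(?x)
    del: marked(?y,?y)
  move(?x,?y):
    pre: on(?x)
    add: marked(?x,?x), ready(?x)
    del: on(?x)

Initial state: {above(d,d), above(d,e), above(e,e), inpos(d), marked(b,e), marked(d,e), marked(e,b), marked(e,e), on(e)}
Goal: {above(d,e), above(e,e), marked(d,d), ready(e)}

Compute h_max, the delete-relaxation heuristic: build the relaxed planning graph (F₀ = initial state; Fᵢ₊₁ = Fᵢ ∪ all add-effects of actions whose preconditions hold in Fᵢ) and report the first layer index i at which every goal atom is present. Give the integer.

F0 = init (9 atoms)
F1 = F0 ∪ {inpos(e), on(d), ready(b), ready(d), ready(e)}  (14 atoms)
F2 = F1 ∪ {marked(d,d)}  (15 atoms)
goal ⊆ F2  ⇒  h_max = 2

2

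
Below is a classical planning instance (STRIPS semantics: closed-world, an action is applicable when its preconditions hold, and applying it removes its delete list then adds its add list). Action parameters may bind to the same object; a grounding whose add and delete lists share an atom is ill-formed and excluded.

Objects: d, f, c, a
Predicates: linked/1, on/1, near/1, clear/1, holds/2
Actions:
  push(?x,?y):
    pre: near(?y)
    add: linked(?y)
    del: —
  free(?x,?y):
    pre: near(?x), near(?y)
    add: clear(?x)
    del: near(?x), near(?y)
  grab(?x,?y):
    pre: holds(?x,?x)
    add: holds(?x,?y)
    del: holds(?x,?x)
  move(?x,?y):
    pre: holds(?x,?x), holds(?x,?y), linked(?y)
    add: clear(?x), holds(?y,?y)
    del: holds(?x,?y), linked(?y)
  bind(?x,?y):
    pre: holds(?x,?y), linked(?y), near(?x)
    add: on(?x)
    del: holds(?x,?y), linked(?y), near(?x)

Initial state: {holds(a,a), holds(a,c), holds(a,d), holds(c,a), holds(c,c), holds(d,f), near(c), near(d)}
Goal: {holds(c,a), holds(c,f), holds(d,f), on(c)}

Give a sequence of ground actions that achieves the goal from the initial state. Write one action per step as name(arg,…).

push(d,c); grab(c,f); move(a,c); push(d,c); bind(c,c)

1. push(d,c)  →  {holds(a,a), holds(a,c), holds(a,d), holds(c,a), holds(c,c), holds(d,f), linked(c), near(c), near(d)}
2. grab(c,f)  →  {holds(a,a), holds(a,c), holds(a,d), holds(c,a), holds(c,f), holds(d,f), linked(c), near(c), near(d)}
3. move(a,c)  →  {clear(a), holds(a,a), holds(a,d), holds(c,a), holds(c,c), holds(c,f), holds(d,f), near(c), near(d)}
4. push(d,c)  →  {clear(a), holds(a,a), holds(a,d), holds(c,a), holds(c,c), holds(c,f), holds(d,f), linked(c), near(c), near(d)}
5. bind(c,c)  →  {clear(a), holds(a,a), holds(a,d), holds(c,a), holds(c,f), holds(d,f), near(d), on(c)}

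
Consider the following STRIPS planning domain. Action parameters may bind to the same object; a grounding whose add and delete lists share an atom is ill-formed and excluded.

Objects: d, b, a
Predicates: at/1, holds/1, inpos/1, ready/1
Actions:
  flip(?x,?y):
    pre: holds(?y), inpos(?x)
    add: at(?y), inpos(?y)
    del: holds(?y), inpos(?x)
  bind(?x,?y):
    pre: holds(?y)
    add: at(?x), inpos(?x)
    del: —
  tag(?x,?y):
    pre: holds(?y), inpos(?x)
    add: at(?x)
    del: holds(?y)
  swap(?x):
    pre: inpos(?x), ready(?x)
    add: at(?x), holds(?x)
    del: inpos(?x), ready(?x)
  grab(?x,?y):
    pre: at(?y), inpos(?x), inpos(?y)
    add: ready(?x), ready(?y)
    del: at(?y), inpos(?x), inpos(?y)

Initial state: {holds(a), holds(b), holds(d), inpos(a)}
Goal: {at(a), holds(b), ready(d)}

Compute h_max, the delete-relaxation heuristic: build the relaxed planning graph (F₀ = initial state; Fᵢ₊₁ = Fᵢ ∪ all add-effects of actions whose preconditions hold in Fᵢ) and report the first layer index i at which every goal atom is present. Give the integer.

2

F0 = init (4 atoms)
F1 = F0 ∪ {at(a), at(b), at(d), inpos(b), inpos(d)}  (9 atoms)
F2 = F1 ∪ {ready(a), ready(b), ready(d)}  (12 atoms)
goal ⊆ F2  ⇒  h_max = 2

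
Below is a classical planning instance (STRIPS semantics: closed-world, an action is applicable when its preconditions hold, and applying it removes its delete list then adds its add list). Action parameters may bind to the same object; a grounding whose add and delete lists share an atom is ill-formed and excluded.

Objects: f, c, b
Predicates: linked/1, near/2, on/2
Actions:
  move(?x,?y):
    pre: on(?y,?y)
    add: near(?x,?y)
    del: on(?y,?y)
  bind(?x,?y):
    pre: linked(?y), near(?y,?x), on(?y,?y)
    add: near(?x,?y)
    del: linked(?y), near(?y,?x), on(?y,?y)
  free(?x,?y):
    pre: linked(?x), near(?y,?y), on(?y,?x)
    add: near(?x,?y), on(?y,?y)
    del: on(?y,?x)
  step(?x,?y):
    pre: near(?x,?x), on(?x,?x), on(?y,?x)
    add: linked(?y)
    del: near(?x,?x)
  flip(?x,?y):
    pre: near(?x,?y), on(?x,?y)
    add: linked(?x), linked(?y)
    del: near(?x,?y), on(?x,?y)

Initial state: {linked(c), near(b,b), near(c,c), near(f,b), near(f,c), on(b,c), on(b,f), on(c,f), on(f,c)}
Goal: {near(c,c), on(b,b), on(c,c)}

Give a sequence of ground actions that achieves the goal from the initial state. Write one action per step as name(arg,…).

1. free(c,b)  →  {linked(c), near(b,b), near(c,b), near(c,c), near(f,b), near(f,c), on(b,b), on(b,f), on(c,f), on(f,c)}
2. flip(f,c)  →  {linked(c), linked(f), near(b,b), near(c,b), near(c,c), near(f,b), on(b,b), on(b,f), on(c,f)}
3. free(f,c)  →  {linked(c), linked(f), near(b,b), near(c,b), near(c,c), near(f,b), near(f,c), on(b,b), on(b,f), on(c,c)}

free(c,b); flip(f,c); free(f,c)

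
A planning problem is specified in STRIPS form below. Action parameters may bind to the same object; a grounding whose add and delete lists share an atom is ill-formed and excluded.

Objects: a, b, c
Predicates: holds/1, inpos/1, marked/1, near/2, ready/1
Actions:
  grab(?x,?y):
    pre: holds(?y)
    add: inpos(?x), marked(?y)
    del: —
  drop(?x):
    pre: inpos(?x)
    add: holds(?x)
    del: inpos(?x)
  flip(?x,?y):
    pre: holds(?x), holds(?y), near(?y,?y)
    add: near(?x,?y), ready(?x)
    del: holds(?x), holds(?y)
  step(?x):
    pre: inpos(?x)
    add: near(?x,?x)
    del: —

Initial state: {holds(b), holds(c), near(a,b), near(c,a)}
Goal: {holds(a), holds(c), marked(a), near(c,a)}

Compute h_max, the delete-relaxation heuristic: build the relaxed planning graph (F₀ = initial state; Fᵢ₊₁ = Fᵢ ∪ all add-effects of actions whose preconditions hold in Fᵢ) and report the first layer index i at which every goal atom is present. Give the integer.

F0 = init (4 atoms)
F1 = F0 ∪ {inpos(a), inpos(b), inpos(c), marked(b), marked(c)}  (9 atoms)
F2 = F1 ∪ {holds(a), near(a,a), near(b,b), near(c,c)}  (13 atoms)
F3 = F2 ∪ {marked(a), near(a,c), near(b,a), near(b,c), near(c,b), ready(a), ready(b), ready(c)}  (21 atoms)
goal ⊆ F3  ⇒  h_max = 3

3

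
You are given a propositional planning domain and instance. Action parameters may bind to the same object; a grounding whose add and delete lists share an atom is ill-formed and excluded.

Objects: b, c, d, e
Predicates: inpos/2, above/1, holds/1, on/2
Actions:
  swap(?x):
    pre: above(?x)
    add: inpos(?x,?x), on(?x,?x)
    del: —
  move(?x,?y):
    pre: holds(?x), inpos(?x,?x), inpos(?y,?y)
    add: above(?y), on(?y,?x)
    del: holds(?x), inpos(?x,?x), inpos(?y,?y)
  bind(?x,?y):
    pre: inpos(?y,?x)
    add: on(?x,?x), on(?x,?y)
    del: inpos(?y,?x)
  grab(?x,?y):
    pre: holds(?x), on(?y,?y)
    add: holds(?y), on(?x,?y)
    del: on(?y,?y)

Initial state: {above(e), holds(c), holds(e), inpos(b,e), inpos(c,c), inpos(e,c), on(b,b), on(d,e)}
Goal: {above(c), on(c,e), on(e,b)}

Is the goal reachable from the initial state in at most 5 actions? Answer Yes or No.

1. swap(e)  →  {above(e), holds(c), holds(e), inpos(b,e), inpos(c,c), inpos(e,c), inpos(e,e), on(b,b), on(d,e), on(e,e)}
2. move(e,c)  →  {above(c), above(e), holds(c), inpos(b,e), inpos(e,c), on(b,b), on(c,e), on(d,e), on(e,e)}
3. bind(e,b)  →  {above(c), above(e), holds(c), inpos(e,c), on(b,b), on(c,e), on(d,e), on(e,b), on(e,e)}
optimal plan length = 3; 3 ≤ 5

Yes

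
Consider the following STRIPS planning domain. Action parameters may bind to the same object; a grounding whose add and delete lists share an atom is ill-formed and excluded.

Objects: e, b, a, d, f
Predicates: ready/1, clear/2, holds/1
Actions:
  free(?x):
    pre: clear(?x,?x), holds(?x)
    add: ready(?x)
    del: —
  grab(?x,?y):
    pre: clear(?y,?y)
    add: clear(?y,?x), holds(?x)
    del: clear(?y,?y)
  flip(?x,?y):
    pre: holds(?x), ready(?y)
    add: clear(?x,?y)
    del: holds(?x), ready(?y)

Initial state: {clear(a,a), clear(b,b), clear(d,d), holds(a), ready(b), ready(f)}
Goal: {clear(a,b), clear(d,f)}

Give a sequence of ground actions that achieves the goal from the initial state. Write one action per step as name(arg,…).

1. grab(b,a)  →  {clear(a,b), clear(b,b), clear(d,d), holds(a), holds(b), ready(b), ready(f)}
2. grab(f,d)  →  {clear(a,b), clear(b,b), clear(d,f), holds(a), holds(b), holds(f), ready(b), ready(f)}

grab(b,a); grab(f,d)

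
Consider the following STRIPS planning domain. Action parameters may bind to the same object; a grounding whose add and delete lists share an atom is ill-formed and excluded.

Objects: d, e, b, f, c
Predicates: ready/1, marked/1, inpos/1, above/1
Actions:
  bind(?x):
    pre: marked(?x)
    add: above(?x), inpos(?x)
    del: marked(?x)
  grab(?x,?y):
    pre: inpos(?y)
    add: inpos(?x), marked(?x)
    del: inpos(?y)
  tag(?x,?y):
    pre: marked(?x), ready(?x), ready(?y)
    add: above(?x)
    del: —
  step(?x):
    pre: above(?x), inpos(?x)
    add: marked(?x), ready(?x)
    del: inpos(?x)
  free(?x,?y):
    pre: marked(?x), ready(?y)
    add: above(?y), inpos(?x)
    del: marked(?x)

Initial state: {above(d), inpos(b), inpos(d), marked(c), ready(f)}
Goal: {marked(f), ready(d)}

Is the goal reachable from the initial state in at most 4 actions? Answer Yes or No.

1. grab(f,b)  →  {above(d), inpos(d), inpos(f), marked(c), marked(f), ready(f)}
2. step(d)  →  {above(d), inpos(f), marked(c), marked(d), marked(f), ready(d), ready(f)}
optimal plan length = 2; 2 ≤ 4

Yes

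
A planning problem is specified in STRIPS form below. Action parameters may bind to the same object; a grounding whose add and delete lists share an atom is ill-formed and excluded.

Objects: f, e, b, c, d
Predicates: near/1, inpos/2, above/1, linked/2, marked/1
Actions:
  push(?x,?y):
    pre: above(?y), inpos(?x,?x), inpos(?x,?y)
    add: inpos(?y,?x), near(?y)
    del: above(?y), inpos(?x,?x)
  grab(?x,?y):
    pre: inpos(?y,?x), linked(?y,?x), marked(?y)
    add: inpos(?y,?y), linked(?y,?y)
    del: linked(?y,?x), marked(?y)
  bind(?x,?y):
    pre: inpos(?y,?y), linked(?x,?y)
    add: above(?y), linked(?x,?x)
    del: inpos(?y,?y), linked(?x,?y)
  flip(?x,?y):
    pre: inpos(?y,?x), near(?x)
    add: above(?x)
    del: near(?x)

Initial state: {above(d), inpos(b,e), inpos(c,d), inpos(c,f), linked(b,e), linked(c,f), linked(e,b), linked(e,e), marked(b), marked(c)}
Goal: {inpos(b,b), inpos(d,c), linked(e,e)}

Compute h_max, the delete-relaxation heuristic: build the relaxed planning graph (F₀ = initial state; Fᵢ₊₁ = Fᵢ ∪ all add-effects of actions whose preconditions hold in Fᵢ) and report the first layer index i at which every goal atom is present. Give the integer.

F0 = init (10 atoms)
F1 = F0 ∪ {inpos(b,b), inpos(c,c), linked(b,b), linked(c,c)}  (14 atoms)
F2 = F1 ∪ {above(b), inpos(d,c), near(d)}  (17 atoms)
goal ⊆ F2  ⇒  h_max = 2

2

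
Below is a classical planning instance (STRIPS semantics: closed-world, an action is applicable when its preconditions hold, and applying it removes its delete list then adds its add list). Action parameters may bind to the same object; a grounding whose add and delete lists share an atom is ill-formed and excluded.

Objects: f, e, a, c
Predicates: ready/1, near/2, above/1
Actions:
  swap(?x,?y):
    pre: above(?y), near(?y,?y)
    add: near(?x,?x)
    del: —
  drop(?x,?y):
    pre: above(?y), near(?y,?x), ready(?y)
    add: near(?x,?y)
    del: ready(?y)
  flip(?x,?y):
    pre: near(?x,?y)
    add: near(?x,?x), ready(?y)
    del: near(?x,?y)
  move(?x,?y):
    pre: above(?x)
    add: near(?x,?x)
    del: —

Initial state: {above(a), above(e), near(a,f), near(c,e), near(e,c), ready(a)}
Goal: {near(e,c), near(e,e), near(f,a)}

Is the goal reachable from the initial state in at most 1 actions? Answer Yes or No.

1. drop(f,a)  →  {above(a), above(e), near(a,f), near(c,e), near(e,c), near(f,a)}
2. move(e,f)  →  {above(a), above(e), near(a,f), near(c,e), near(e,c), near(e,e), near(f,a)}
optimal plan length = 2; 2 > 1

No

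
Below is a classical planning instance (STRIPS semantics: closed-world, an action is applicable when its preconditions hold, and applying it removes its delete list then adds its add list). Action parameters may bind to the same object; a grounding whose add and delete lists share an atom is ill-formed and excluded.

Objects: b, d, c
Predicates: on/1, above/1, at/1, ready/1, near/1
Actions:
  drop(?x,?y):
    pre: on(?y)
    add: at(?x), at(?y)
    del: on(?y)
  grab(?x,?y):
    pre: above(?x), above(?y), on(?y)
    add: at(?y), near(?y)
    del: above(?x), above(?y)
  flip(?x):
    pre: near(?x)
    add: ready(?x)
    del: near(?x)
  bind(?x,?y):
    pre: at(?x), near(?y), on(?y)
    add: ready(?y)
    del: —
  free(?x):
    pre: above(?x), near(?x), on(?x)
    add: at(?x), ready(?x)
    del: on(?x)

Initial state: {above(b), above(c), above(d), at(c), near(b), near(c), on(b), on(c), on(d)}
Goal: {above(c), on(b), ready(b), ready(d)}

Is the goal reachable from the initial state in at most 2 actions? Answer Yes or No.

1. grab(b,d)  →  {above(c), at(c), at(d), near(b), near(c), near(d), on(b), on(c), on(d)}
2. flip(b)  →  {above(c), at(c), at(d), near(c), near(d), on(b), on(c), on(d), ready(b)}
3. flip(d)  →  {above(c), at(c), at(d), near(c), on(b), on(c), on(d), ready(b), ready(d)}
optimal plan length = 3; 3 > 2

No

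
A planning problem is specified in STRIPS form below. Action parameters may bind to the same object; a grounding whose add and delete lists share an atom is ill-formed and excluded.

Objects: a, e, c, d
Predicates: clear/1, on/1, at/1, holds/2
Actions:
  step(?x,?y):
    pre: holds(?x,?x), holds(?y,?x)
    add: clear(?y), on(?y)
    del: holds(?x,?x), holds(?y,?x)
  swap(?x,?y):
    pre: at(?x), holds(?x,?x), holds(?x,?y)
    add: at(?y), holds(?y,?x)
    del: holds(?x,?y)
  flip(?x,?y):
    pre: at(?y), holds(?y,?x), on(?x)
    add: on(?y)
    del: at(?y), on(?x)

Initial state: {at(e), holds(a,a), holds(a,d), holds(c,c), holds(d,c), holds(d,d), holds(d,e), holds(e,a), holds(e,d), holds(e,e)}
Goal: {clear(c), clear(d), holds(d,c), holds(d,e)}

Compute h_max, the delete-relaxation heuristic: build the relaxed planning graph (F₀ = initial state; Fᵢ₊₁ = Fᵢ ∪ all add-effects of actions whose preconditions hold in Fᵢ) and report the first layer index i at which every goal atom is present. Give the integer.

1

F0 = init (10 atoms)
F1 = F0 ∪ {at(a), at(d), clear(a), clear(c), clear(d), clear(e), holds(a,e), on(a), on(c), on(d), on(e)}  (21 atoms)
goal ⊆ F1  ⇒  h_max = 1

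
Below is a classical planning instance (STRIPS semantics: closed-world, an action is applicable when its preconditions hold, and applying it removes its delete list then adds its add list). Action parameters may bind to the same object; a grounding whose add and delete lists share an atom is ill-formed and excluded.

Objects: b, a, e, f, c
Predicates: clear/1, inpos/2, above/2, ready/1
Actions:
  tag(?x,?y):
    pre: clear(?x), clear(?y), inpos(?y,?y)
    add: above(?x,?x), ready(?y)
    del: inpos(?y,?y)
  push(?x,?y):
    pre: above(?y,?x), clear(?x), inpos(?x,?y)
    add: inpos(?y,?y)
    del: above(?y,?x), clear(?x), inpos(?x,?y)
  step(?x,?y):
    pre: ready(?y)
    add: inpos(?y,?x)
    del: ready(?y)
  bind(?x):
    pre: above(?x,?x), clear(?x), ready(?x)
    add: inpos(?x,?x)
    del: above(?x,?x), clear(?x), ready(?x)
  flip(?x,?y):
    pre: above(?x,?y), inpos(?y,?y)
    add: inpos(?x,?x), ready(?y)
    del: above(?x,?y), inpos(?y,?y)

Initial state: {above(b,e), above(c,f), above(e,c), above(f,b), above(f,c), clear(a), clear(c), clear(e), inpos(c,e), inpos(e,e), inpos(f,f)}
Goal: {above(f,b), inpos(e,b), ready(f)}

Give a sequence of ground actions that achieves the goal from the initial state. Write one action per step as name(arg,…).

1. tag(a,e)  →  {above(a,a), above(b,e), above(c,f), above(e,c), above(f,b), above(f,c), clear(a), clear(c), clear(e), inpos(c,e), inpos(f,f), ready(e)}
2. step(b,e)  →  {above(a,a), above(b,e), above(c,f), above(e,c), above(f,b), above(f,c), clear(a), clear(c), clear(e), inpos(c,e), inpos(e,b), inpos(f,f)}
3. flip(c,f)  →  {above(a,a), above(b,e), above(e,c), above(f,b), above(f,c), clear(a), clear(c), clear(e), inpos(c,c), inpos(c,e), inpos(e,b), ready(f)}

tag(a,e); step(b,e); flip(c,f)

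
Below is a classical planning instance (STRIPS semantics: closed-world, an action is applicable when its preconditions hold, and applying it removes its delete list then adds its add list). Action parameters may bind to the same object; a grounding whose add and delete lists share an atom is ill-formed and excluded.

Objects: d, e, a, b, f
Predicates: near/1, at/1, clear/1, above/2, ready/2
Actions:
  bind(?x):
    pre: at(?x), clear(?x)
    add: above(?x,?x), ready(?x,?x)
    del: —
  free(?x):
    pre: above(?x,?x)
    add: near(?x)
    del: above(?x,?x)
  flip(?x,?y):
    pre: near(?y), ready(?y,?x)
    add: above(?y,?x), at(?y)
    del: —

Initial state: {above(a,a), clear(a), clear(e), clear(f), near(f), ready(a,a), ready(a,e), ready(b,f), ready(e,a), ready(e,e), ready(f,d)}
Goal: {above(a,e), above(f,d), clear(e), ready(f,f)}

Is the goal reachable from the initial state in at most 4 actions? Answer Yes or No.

Yes

1. free(a)  →  {clear(a), clear(e), clear(f), near(a), near(f), ready(a,a), ready(a,e), ready(b,f), ready(e,a), ready(e,e), ready(f,d)}
2. flip(d,f)  →  {above(f,d), at(f), clear(a), clear(e), clear(f), near(a), near(f), ready(a,a), ready(a,e), ready(b,f), ready(e,a), ready(e,e), ready(f,d)}
3. bind(f)  →  {above(f,d), above(f,f), at(f), clear(a), clear(e), clear(f), near(a), near(f), ready(a,a), ready(a,e), ready(b,f), ready(e,a), ready(e,e), ready(f,d), ready(f,f)}
4. flip(e,a)  →  {above(a,e), above(f,d), above(f,f), at(a), at(f), clear(a), clear(e), clear(f), near(a), near(f), ready(a,a), ready(a,e), ready(b,f), ready(e,a), ready(e,e), ready(f,d), ready(f,f)}
optimal plan length = 4; 4 ≤ 4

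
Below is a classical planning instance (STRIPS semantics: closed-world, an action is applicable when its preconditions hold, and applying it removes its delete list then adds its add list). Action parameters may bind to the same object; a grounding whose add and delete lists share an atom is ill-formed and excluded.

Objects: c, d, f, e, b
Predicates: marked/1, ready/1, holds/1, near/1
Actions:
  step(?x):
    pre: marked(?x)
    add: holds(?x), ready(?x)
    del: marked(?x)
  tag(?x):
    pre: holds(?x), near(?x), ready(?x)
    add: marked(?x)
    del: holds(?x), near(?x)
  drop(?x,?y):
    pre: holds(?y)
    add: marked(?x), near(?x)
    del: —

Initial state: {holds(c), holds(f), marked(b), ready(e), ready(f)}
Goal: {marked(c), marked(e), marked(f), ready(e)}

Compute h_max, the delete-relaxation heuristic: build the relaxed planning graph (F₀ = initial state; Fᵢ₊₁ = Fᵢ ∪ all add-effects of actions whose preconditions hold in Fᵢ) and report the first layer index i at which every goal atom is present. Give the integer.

F0 = init (5 atoms)
F1 = F0 ∪ {holds(b), marked(c), marked(d), marked(e), marked(f), near(b), near(c), near(d), near(e), near(f), ready(b)}  (16 atoms)
goal ⊆ F1  ⇒  h_max = 1

1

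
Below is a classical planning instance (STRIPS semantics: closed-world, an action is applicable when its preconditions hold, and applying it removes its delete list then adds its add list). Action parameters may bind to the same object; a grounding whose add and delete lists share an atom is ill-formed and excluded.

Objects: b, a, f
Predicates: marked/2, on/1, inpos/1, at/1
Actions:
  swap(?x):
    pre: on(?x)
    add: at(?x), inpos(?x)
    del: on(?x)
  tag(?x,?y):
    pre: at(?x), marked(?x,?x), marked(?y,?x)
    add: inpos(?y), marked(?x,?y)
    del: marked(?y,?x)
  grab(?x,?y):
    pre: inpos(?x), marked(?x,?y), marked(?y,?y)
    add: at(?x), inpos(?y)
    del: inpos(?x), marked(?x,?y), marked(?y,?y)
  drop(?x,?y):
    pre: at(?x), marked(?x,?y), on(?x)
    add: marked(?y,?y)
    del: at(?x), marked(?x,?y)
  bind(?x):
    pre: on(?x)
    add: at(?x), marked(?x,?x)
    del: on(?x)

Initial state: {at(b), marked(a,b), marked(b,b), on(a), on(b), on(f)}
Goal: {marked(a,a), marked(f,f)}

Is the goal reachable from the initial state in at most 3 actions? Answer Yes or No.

Yes

1. bind(a)  →  {at(a), at(b), marked(a,a), marked(a,b), marked(b,b), on(b), on(f)}
2. bind(f)  →  {at(a), at(b), at(f), marked(a,a), marked(a,b), marked(b,b), marked(f,f), on(b)}
optimal plan length = 2; 2 ≤ 3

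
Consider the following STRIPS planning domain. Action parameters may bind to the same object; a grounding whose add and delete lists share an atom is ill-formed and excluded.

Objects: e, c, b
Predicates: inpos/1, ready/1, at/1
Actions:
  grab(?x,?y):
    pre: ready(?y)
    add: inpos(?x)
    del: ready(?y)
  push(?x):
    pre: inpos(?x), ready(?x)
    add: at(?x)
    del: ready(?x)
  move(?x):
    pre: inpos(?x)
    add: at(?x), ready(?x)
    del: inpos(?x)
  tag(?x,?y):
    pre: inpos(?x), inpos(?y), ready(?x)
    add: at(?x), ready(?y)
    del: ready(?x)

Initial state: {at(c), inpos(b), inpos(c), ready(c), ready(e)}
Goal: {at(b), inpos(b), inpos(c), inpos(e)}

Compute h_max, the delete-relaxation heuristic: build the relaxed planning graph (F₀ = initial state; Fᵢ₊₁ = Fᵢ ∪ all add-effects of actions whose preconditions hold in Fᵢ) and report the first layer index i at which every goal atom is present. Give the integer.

F0 = init (5 atoms)
F1 = F0 ∪ {at(b), inpos(e), ready(b)}  (8 atoms)
goal ⊆ F1  ⇒  h_max = 1

1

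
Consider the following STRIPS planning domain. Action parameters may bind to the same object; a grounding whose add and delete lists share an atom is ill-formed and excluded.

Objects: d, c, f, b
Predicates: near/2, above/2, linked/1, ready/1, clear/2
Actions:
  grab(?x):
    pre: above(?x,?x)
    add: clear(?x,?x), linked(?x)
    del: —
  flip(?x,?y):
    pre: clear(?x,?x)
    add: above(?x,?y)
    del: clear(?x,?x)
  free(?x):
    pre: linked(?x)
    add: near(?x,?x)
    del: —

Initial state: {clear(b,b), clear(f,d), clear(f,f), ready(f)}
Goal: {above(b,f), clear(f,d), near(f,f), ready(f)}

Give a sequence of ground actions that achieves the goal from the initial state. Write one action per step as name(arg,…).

1. flip(f,f)  →  {above(f,f), clear(b,b), clear(f,d), ready(f)}
2. grab(f)  →  {above(f,f), clear(b,b), clear(f,d), clear(f,f), linked(f), ready(f)}
3. flip(b,f)  →  {above(b,f), above(f,f), clear(f,d), clear(f,f), linked(f), ready(f)}
4. free(f)  →  {above(b,f), above(f,f), clear(f,d), clear(f,f), linked(f), near(f,f), ready(f)}

flip(f,f); grab(f); flip(b,f); free(f)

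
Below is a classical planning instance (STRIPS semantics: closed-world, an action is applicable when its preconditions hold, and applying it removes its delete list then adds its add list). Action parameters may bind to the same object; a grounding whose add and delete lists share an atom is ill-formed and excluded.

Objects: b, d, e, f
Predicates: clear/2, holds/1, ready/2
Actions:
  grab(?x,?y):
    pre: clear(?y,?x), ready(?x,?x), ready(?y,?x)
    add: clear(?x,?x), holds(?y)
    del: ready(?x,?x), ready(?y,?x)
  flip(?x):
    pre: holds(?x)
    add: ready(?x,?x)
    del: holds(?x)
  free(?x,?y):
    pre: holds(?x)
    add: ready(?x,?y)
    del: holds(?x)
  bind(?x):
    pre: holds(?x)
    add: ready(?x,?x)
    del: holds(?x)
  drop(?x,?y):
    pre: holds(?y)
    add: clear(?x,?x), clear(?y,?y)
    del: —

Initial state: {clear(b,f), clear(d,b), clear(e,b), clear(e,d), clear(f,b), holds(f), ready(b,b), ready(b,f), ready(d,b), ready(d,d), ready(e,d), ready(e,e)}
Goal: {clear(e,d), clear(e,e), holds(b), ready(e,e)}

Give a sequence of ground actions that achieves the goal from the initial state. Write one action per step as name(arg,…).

grab(d,e); drop(b,e); grab(b,b)

1. grab(d,e)  →  {clear(b,f), clear(d,b), clear(d,d), clear(e,b), clear(e,d), clear(f,b), holds(e), holds(f), ready(b,b), ready(b,f), ready(d,b), ready(e,e)}
2. drop(b,e)  →  {clear(b,b), clear(b,f), clear(d,b), clear(d,d), clear(e,b), clear(e,d), clear(e,e), clear(f,b), holds(e), holds(f), ready(b,b), ready(b,f), ready(d,b), ready(e,e)}
3. grab(b,b)  →  {clear(b,b), clear(b,f), clear(d,b), clear(d,d), clear(e,b), clear(e,d), clear(e,e), clear(f,b), holds(b), holds(e), holds(f), ready(b,f), ready(d,b), ready(e,e)}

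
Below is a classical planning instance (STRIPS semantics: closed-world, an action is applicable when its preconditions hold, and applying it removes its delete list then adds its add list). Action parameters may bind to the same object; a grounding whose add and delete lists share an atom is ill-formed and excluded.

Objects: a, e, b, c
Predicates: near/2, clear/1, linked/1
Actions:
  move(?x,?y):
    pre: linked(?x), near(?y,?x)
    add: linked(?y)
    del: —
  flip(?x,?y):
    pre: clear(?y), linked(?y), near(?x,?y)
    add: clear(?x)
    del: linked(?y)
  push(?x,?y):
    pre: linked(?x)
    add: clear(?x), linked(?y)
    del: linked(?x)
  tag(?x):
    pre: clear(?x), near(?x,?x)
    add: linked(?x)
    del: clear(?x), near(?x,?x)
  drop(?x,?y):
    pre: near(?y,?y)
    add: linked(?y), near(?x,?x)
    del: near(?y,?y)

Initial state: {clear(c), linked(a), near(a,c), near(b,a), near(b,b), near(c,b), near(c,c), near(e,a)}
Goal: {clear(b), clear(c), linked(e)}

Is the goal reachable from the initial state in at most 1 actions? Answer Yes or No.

1. move(a,b)  →  {clear(c), linked(a), linked(b), near(a,c), near(b,a), near(b,b), near(c,b), near(c,c), near(e,a)}
2. push(b,e)  →  {clear(b), clear(c), linked(a), linked(e), near(a,c), near(b,a), near(b,b), near(c,b), near(c,c), near(e,a)}
optimal plan length = 2; 2 > 1

No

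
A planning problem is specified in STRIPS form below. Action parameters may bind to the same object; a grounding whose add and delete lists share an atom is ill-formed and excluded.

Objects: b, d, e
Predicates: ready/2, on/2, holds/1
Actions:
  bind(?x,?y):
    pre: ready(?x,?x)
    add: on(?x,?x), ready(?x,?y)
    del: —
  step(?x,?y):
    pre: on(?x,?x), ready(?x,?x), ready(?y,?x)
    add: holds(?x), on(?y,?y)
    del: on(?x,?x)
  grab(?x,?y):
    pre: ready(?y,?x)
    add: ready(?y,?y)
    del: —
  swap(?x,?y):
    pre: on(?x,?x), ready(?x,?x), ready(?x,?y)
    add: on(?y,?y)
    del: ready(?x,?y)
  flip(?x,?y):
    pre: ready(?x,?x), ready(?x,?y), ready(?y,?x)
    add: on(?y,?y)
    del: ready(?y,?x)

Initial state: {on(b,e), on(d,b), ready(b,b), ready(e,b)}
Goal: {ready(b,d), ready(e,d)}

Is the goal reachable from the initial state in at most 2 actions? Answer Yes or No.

No

1. bind(b,d)  →  {on(b,b), on(b,e), on(d,b), ready(b,b), ready(b,d), ready(e,b)}
2. grab(b,e)  →  {on(b,b), on(b,e), on(d,b), ready(b,b), ready(b,d), ready(e,b), ready(e,e)}
3. bind(e,d)  →  {on(b,b), on(b,e), on(d,b), on(e,e), ready(b,b), ready(b,d), ready(e,b), ready(e,d), ready(e,e)}
optimal plan length = 3; 3 > 2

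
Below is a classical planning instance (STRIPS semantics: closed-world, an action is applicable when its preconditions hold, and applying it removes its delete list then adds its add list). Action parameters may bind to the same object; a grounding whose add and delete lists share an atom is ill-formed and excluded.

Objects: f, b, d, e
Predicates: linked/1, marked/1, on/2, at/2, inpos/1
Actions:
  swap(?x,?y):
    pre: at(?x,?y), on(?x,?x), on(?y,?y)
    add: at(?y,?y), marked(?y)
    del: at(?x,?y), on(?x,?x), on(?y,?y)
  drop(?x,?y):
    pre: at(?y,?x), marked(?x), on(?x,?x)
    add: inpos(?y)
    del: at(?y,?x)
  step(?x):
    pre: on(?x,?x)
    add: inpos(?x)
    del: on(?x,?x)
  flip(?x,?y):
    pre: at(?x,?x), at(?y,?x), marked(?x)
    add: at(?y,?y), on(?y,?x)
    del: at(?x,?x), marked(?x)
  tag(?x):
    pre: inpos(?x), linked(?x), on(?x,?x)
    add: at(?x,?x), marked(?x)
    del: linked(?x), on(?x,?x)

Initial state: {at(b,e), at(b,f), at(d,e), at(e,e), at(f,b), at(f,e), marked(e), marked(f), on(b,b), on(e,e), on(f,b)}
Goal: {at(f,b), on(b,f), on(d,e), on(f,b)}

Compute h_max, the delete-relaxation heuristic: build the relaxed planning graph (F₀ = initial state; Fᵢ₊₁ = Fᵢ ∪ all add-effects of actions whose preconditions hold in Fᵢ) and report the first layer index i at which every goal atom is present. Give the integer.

2

F0 = init (11 atoms)
F1 = F0 ∪ {at(b,b), at(d,d), at(f,f), inpos(b), inpos(d), inpos(e), inpos(f), on(b,e), on(d,e), on(f,e)}  (21 atoms)
F2 = F1 ∪ {on(b,f)}  (22 atoms)
goal ⊆ F2  ⇒  h_max = 2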